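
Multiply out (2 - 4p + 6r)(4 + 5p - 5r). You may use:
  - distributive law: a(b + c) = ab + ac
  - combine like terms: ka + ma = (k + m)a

8 - 6p + 14r - 20p^2 + 50pr - 30r^2

(2 - 4p + 6r)(4 + 5p - 5r)
= 8 + 10p - 10r - 16p - 20p^2 + 20pr + 24r + 30pr - 30r^2    [distributive law]
= 8 - 6p + 14r - 20p^2 + 50pr - 30r^2    [combine like terms]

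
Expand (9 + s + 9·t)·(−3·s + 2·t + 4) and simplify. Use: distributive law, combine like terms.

−23·s + 54·t + 36 − 3·s^2 − 25·s·t + 18·t^2

(9 + s + 9·t)·(−3·s + 2·t + 4)
= −27·s + 18·t + 36 − 3·s^2 + 2·s·t + 4·s − 27·s·t + 18·t^2 + 36·t    [distributive law]
= −23·s + 54·t + 36 − 3·s^2 − 25·s·t + 18·t^2    [combine like terms]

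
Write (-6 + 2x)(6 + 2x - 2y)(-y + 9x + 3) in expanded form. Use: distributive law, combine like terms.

72y - 324x - 108 - 12y^2 + 96xy - 40x^2y + 36x^3 + 12x^2 + 4xy^2

(-6 + 2x)(6 + 2x - 2y)(-y + 9x + 3)
= (-36 - 12x + 12y + 12x + 4x^2 - 4xy)(-y + 9x + 3)    [distributive law]
= (-36 + 12y + 4x^2 - 4xy)(-y + 9x + 3)    [combine like terms]
= 36y - 324x - 108 - 12y^2 + 108xy + 36y - 4x^2y + 36x^3 + 12x^2 + 4xy^2 - 36x^2y - 12xy    [distributive law]
= 72y - 324x - 108 - 12y^2 + 96xy - 40x^2y + 36x^3 + 12x^2 + 4xy^2    [combine like terms]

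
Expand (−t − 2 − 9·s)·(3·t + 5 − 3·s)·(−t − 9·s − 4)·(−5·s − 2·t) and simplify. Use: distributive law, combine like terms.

−117·s·t³ − 6·t⁴ − 633·s²·t² − 583·s·t² − 46·t³ − 1656·s²·t − 762·s·t − 108·t² − 459·s³·t − 1230·s² − 200·s − 80·t − 1215·s³ + 1215·s⁴

(−t − 2 − 9·s)·(3·t + 5 − 3·s)·(−t − 9·s − 4)·(−5·s − 2·t)
= (−3·t² − 5·t + 3·s·t − 6·t − 10 + 6·s − 27·s·t − 45·s + 27·s²)·(−t − 9·s − 4)·(−5·s − 2·t)    [distributive law]
= (−3·t² − 11·t − 24·s·t − 10 − 39·s + 27·s²)·(−t − 9·s − 4)·(−5·s − 2·t)    [combine like terms]
= (3·t³ + 27·s·t² + 12·t² + 11·t² + 99·s·t + 44·t + 24·s·t² + 216·s²·t + 96·s·t + 10·t + 90·s + 40 + 39·s·t + 351·s² + 156·s − 27·s²·t − 243·s³ − 108·s²)·(−5·s − 2·t)    [distributive law]
= (3·t³ + 51·s·t² + 23·t² + 234·s·t + 54·t + 189·s²·t + 246·s + 40 + 243·s² − 243·s³)·(−5·s − 2·t)    [combine like terms]
= −15·s·t³ − 6·t⁴ − 255·s²·t² − 102·s·t³ − 115·s·t² − 46·t³ − 1170·s²·t − 468·s·t² − 270·s·t − 108·t² − 945·s³·t − 378·s²·t² − 1230·s² − 492·s·t − 200·s − 80·t − 1215·s³ − 486·s²·t + 1215·s⁴ + 486·s³·t    [distributive law]
= −117·s·t³ − 6·t⁴ − 633·s²·t² − 583·s·t² − 46·t³ − 1656·s²·t − 762·s·t − 108·t² − 459·s³·t − 1230·s² − 200·s − 80·t − 1215·s³ + 1215·s⁴    [combine like terms]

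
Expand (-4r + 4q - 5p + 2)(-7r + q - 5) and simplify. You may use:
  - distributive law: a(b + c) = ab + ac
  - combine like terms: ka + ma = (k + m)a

(-4r + 4q - 5p + 2)(-7r + q - 5)
= 28r^2 - 4qr + 20r - 28qr + 4q^2 - 20q + 35pr - 5pq + 25p - 14r + 2q - 10    [distributive law]
= 28r^2 - 32qr + 6r + 4q^2 - 18q + 35pr - 5pq + 25p - 10    [combine like terms]

28r^2 - 32qr + 6r + 4q^2 - 18q + 35pr - 5pq + 25p - 10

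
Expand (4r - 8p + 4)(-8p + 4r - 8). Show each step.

-64pr + 16r² - 16r + 64p² + 32p - 32

(4r - 8p + 4)(-8p + 4r - 8)
= -32pr + 16r² - 32r + 64p² - 32pr + 64p - 32p + 16r - 32    [distributive law]
= -64pr + 16r² - 16r + 64p² + 32p - 32    [combine like terms]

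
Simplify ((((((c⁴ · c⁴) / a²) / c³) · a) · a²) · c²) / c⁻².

ac⁹

((((((c⁴ · c⁴) / a²) / c³) · a) · a²) · c²) / c⁻²
= (((((c⁸ / a²) / c³) · a) · a²) · c²) / c⁻²    [product of powers]
= ac⁹    [quotient of powers; product of powers]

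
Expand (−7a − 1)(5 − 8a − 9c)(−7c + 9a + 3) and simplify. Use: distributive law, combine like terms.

459ac − 75a² − 126a + 175a²c + 504a³ − 441ac² + 62c − 15 − 63c²

(−7a − 1)(5 − 8a − 9c)(−7c + 9a + 3)
= (−35a + 56a² + 63ac − 5 + 8a + 9c)(−7c + 9a + 3)    [distributive law]
= (−27a + 56a² + 63ac − 5 + 9c)(−7c + 9a + 3)    [combine like terms]
= 189ac − 243a² − 81a − 392a²c + 504a³ + 168a² − 441ac² + 567a²c + 189ac + 35c − 45a − 15 − 63c² + 81ac + 27c    [distributive law]
= 459ac − 75a² − 126a + 175a²c + 504a³ − 441ac² + 62c − 15 − 63c²    [combine like terms]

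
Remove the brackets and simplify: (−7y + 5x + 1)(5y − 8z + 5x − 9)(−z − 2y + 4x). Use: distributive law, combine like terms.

(−7y + 5x + 1)(5y − 8z + 5x − 9)(−z − 2y + 4x)
= (−35y² + 56yz − 35xy + 63y + 25xy − 40xz + 25x² − 45x + 5y − 8z + 5x − 9)(−z − 2y + 4x)    [distributive law]
= (−35y² + 56yz − 10xy + 68y − 40xz + 25x² − 40x − 8z − 9)(−z − 2y + 4x)    [combine like terms]
= 35y²z + 70y³ − 140xy² − 56yz² − 112y²z + 224xyz + 10xyz + 20xy² − 40x²y − 68yz − 136y² + 272xy + 40xz² + 80xyz − 160x²z − 25x²z − 50x²y + 100x³ + 40xz + 80xy − 160x² + 8z² + 16yz − 32xz + 9z + 18y − 36x    [distributive law]
= −77y²z + 70y³ − 120xy² − 56yz² + 314xyz − 90x²y − 52yz − 136y² + 352xy + 40xz² − 185x²z + 100x³ + 8xz − 160x² + 8z² + 9z + 18y − 36x    [combine like terms]

−77y²z + 70y³ − 120xy² − 56yz² + 314xyz − 90x²y − 52yz − 136y² + 352xy + 40xz² − 185x²z + 100x³ + 8xz − 160x² + 8z² + 9z + 18y − 36x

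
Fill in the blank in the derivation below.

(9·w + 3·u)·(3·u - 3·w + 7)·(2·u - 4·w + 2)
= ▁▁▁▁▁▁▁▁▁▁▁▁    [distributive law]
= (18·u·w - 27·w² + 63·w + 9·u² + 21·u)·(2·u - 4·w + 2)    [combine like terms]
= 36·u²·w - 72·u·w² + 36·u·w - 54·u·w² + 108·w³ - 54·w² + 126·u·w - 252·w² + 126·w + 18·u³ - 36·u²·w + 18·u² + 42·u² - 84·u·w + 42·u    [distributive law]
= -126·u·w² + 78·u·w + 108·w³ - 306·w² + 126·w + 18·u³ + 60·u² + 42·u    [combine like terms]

By distributive law:

(27·u·w - 27·w² + 63·w + 9·u² - 9·u·w + 21·u)·(2·u - 4·w + 2)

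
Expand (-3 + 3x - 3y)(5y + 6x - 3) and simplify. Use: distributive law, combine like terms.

(-3 + 3x - 3y)(5y + 6x - 3)
= -15y - 18x + 9 + 15xy + 18x^2 - 9x - 15y^2 - 18xy + 9y    [distributive law]
= -6y - 27x + 9 - 3xy + 18x^2 - 15y^2    [combine like terms]

-6y - 27x + 9 - 3xy + 18x^2 - 15y^2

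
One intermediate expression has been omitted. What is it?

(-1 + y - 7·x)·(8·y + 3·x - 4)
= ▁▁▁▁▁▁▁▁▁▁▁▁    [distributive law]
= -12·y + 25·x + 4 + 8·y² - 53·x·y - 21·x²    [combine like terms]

Applying distributive law to the line above:

-8·y - 3·x + 4 + 8·y² + 3·x·y - 4·y - 56·x·y - 21·x² + 28·x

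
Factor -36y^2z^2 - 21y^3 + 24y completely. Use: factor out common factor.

3y(-12yz^2 - 7y^2 + 8)

-36y^2z^2 - 21y^3 + 24y
= 3(-12y^2z^2 - 7y^3 + 8y)    [factor out 3]
= 3y(-12yz^2 - 7y^2 + 8)    [factor out y]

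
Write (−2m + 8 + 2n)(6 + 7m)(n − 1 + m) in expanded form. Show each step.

42mn + 4m + 58m^2 − 14m^3 + 36n − 48 + 12n^2 + 14mn^2

(−2m + 8 + 2n)(6 + 7m)(n − 1 + m)
= (−12m − 14m^2 + 48 + 56m + 12n + 14mn)(n − 1 + m)    [distributive law]
= (44m − 14m^2 + 48 + 12n + 14mn)(n − 1 + m)    [combine like terms]
= 44mn − 44m + 44m^2 − 14m^2n + 14m^2 − 14m^3 + 48n − 48 + 48m + 12n^2 − 12n + 12mn + 14mn^2 − 14mn + 14m^2n    [distributive law]
= 42mn + 4m + 58m^2 − 14m^3 + 36n − 48 + 12n^2 + 14mn^2    [combine like terms]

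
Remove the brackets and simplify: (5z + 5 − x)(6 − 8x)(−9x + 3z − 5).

(5z + 5 − x)(6 − 8x)(−9x + 3z − 5)
= (30z − 40xz + 30 − 40x − 6x + 8x^2)(−9x + 3z − 5)    [distributive law]
= (30z − 40xz + 30 − 46x + 8x^2)(−9x + 3z − 5)    [combine like terms]
= −270xz + 90z^2 − 150z + 360x^2z − 120xz^2 + 200xz − 270x + 90z − 150 + 414x^2 − 138xz + 230x − 72x^3 + 24x^2z − 40x^2    [distributive law]
= −208xz + 90z^2 − 60z + 384x^2z − 120xz^2 − 40x − 150 + 374x^2 − 72x^3    [combine like terms]

−208xz + 90z^2 − 60z + 384x^2z − 120xz^2 − 40x − 150 + 374x^2 − 72x^3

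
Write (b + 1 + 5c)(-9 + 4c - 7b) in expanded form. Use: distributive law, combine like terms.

(b + 1 + 5c)(-9 + 4c - 7b)
= -9b + 4bc - 7b² - 9 + 4c - 7b - 45c + 20c² - 35bc    [distributive law]
= -16b - 31bc - 7b² - 9 - 41c + 20c²    [combine like terms]

-16b - 31bc - 7b² - 9 - 41c + 20c²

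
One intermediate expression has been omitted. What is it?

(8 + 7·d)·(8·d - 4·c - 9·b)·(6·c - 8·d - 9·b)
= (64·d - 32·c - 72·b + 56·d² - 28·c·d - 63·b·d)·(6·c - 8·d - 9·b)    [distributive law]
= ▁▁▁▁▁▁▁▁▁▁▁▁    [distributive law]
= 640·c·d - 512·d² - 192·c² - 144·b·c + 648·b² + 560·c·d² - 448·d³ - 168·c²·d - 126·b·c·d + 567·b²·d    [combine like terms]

After distributive law, the bracketed line is:

384·c·d - 512·d² - 576·b·d - 192·c² + 256·c·d + 288·b·c - 432·b·c + 576·b·d + 648·b² + 336·c·d² - 448·d³ - 504·b·d² - 168·c²·d + 224·c·d² + 252·b·c·d - 378·b·c·d + 504·b·d² + 567·b²·d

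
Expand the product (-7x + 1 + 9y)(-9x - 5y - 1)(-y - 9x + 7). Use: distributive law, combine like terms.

351x^2y - 567x^3 + 459x^2 + 451xy^2 - 194xy - 5x - 301y^2 - 97y - 7 + 45y^3

(-7x + 1 + 9y)(-9x - 5y - 1)(-y - 9x + 7)
= (63x^2 + 35xy + 7x - 9x - 5y - 1 - 81xy - 45y^2 - 9y)(-y - 9x + 7)    [distributive law]
= (63x^2 - 46xy - 2x - 14y - 1 - 45y^2)(-y - 9x + 7)    [combine like terms]
= -63x^2y - 567x^3 + 441x^2 + 46xy^2 + 414x^2y - 322xy + 2xy + 18x^2 - 14x + 14y^2 + 126xy - 98y + y + 9x - 7 + 45y^3 + 405xy^2 - 315y^2    [distributive law]
= 351x^2y - 567x^3 + 459x^2 + 451xy^2 - 194xy - 5x - 301y^2 - 97y - 7 + 45y^3    [combine like terms]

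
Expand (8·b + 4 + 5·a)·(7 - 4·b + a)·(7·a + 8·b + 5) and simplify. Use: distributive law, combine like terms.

(8·b + 4 + 5·a)·(7 - 4·b + a)·(7·a + 8·b + 5)
= (56·b - 32·b^2 + 8·a·b + 28 - 16·b + 4·a + 35·a - 20·a·b + 5·a^2)·(7·a + 8·b + 5)    [distributive law]
= (40·b - 32·b^2 - 12·a·b + 28 + 39·a + 5·a^2)·(7·a + 8·b + 5)    [combine like terms]
= 280·a·b + 320·b^2 + 200·b - 224·a·b^2 - 256·b^3 - 160·b^2 - 84·a^2·b - 96·a·b^2 - 60·a·b + 196·a + 224·b + 140 + 273·a^2 + 312·a·b + 195·a + 35·a^3 + 40·a^2·b + 25·a^2    [distributive law]
= 532·a·b + 160·b^2 + 424·b - 320·a·b^2 - 256·b^3 - 44·a^2·b + 391·a + 140 + 298·a^2 + 35·a^3    [combine like terms]

532·a·b + 160·b^2 + 424·b - 320·a·b^2 - 256·b^3 - 44·a^2·b + 391·a + 140 + 298·a^2 + 35·a^3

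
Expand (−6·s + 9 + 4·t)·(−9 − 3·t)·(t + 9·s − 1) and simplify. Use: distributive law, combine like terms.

(−6·s + 9 + 4·t)·(−9 − 3·t)·(t + 9·s − 1)
= (54·s + 18·s·t − 81 − 27·t − 36·t − 12·t^2)·(t + 9·s − 1)    [distributive law]
= (54·s + 18·s·t − 81 − 63·t − 12·t^2)·(t + 9·s − 1)    [combine like terms]
= 54·s·t + 486·s^2 − 54·s + 18·s·t^2 + 162·s^2·t − 18·s·t − 81·t − 729·s + 81 − 63·t^2 − 567·s·t + 63·t − 12·t^3 − 108·s·t^2 + 12·t^2    [distributive law]
= −531·s·t + 486·s^2 − 783·s − 90·s·t^2 + 162·s^2·t − 18·t + 81 − 51·t^2 − 12·t^3    [combine like terms]

−531·s·t + 486·s^2 − 783·s − 90·s·t^2 + 162·s^2·t − 18·t + 81 − 51·t^2 − 12·t^3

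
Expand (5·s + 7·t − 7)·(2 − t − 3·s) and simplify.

(5·s + 7·t − 7)·(2 − t − 3·s)
= 10·s − 5·s·t − 15·s^2 + 14·t − 7·t^2 − 21·s·t − 14 + 7·t + 21·s    [distributive law]
= 31·s − 26·s·t − 15·s^2 + 21·t − 7·t^2 − 14    [combine like terms]

31·s − 26·s·t − 15·s^2 + 21·t − 7·t^2 − 14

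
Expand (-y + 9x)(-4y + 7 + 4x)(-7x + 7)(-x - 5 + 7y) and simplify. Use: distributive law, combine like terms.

1988x^2y^2 - 1505xy^2 - 196xy^3 - 483y^2 + 196y^3 - 2492x^2y + 4291xy + 245y - 2044x^3y + 1449x^3 + 504x^2 - 2205x + 252x^4

(-y + 9x)(-4y + 7 + 4x)(-7x + 7)(-x - 5 + 7y)
= (4y^2 - 7y - 4xy - 36xy + 63x + 36x^2)(-7x + 7)(-x - 5 + 7y)    [distributive law]
= (4y^2 - 7y - 40xy + 63x + 36x^2)(-7x + 7)(-x - 5 + 7y)    [combine like terms]
= (-28xy^2 + 28y^2 + 49xy - 49y + 280x^2y - 280xy - 441x^2 + 441x - 252x^3 + 252x^2)(-x - 5 + 7y)    [distributive law]
= (-28xy^2 + 28y^2 - 231xy - 49y + 280x^2y - 189x^2 + 441x - 252x^3)(-x - 5 + 7y)    [combine like terms]
= 28x^2y^2 + 140xy^2 - 196xy^3 - 28xy^2 - 140y^2 + 196y^3 + 231x^2y + 1155xy - 1617xy^2 + 49xy + 245y - 343y^2 - 280x^3y - 1400x^2y + 1960x^2y^2 + 189x^3 + 945x^2 - 1323x^2y - 441x^2 - 2205x + 3087xy + 252x^4 + 1260x^3 - 1764x^3y    [distributive law]
= 1988x^2y^2 - 1505xy^2 - 196xy^3 - 483y^2 + 196y^3 - 2492x^2y + 4291xy + 245y - 2044x^3y + 1449x^3 + 504x^2 - 2205x + 252x^4    [combine like terms]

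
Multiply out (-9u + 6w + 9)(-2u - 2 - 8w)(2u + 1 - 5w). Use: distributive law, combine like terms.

(-9u + 6w + 9)(-2u - 2 - 8w)(2u + 1 - 5w)
= (18u^2 + 18u + 72uw - 12uw - 12w - 48w^2 - 18u - 18 - 72w)(2u + 1 - 5w)    [distributive law]
= (18u^2 + 60uw - 84w - 48w^2 - 18)(2u + 1 - 5w)    [combine like terms]
= 36u^3 + 18u^2 - 90u^2w + 120u^2w + 60uw - 300uw^2 - 168uw - 84w + 420w^2 - 96uw^2 - 48w^2 + 240w^3 - 36u - 18 + 90w    [distributive law]
= 36u^3 + 18u^2 + 30u^2w - 108uw - 396uw^2 + 6w + 372w^2 + 240w^3 - 36u - 18    [combine like terms]

36u^3 + 18u^2 + 30u^2w - 108uw - 396uw^2 + 6w + 372w^2 + 240w^3 - 36u - 18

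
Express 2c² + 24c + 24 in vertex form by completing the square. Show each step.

2(c + 6)² - 48

2c² + 24c + 24
= 2(c² + 12c) + 24    [factor out 2 from the c-terms]
= 2(c² + 12c + 36 - 36) + 24    [add and subtract 36 inside the bracket]
= 2(c + 6)² - 72 + 24    [perfect-square identity]
= 2(c + 6)² - 48    [combine constants]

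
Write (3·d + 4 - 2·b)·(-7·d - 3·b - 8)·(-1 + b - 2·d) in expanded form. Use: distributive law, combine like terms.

125·d^2 - 31·b·d^2 + 42·d^3 - 65·b·d - 7·b^2·d + 116·d - 36·b - 2·b^2 + 32 + 6·b^3

(3·d + 4 - 2·b)·(-7·d - 3·b - 8)·(-1 + b - 2·d)
= (-21·d^2 - 9·b·d - 24·d - 28·d - 12·b - 32 + 14·b·d + 6·b^2 + 16·b)·(-1 + b - 2·d)    [distributive law]
= (-21·d^2 + 5·b·d - 52·d + 4·b - 32 + 6·b^2)·(-1 + b - 2·d)    [combine like terms]
= 21·d^2 - 21·b·d^2 + 42·d^3 - 5·b·d + 5·b^2·d - 10·b·d^2 + 52·d - 52·b·d + 104·d^2 - 4·b + 4·b^2 - 8·b·d + 32 - 32·b + 64·d - 6·b^2 + 6·b^3 - 12·b^2·d    [distributive law]
= 125·d^2 - 31·b·d^2 + 42·d^3 - 65·b·d - 7·b^2·d + 116·d - 36·b - 2·b^2 + 32 + 6·b^3    [combine like terms]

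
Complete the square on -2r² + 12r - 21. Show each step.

-2r² + 12r - 21
= -2(r² - 6r) - 21    [factor out -2 from the r-terms]
= -2(r² - 6r + 9 - 9) - 21    [add and subtract 9 inside the bracket]
= -2(r - 3)² + 18 - 21    [perfect-square identity]
= -2(r - 3)² - 3    [combine constants]

-2(r - 3)² - 3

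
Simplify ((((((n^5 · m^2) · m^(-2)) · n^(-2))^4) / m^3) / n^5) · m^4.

mn^7

((((((n^5 · m^2) · m^(-2)) · n^(-2))^4) / m^3) / n^5) · m^4
= ((((((n^5 · m^2) · m^(-2))^4) · ((n^(-2))^4)) / m^3) / n^5) · m^4    [power of a product]
= ((((((n^5 · m^2)^4) · ((m^(-2))^4)) · ((n^(-2))^4)) / m^3) / n^5) · m^4    [power of a product]
= (((((((n^5)^4) · ((m^2)^4)) · ((m^(-2))^4)) · ((n^(-2))^4)) / m^3) / n^5) · m^4    [power of a product]
= (((((n^20 · ((m^2)^4)) · ((m^(-2))^4)) · ((n^(-2))^4)) / m^3) / n^5) · m^4    [power of a power]
= (((((n^20 · m^8) · ((m^(-2))^4)) · ((n^(-2))^4)) / m^3) / n^5) · m^4    [power of a power]
= (((((n^20 · m^8) · m^(-8)) · ((n^(-2))^4)) / m^3) / n^5) · m^4    [power of a power]
= (((((n^20 · m^8) · m^(-8)) · n^(-8)) / m^3) / n^5) · m^4    [power of a power]
= mn^7    [quotient of powers; product of powers]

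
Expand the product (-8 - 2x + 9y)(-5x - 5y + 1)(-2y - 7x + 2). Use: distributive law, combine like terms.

-489xy - 246x^2 + 132x - 188y^2 + 114y - 16 + 225x^2y - 70x^3 + 385xy^2 + 90y^3

(-8 - 2x + 9y)(-5x - 5y + 1)(-2y - 7x + 2)
= (40x + 40y - 8 + 10x^2 + 10xy - 2x - 45xy - 45y^2 + 9y)(-2y - 7x + 2)    [distributive law]
= (38x + 49y - 8 + 10x^2 - 35xy - 45y^2)(-2y - 7x + 2)    [combine like terms]
= -76xy - 266x^2 + 76x - 98y^2 - 343xy + 98y + 16y + 56x - 16 - 20x^2y - 70x^3 + 20x^2 + 70xy^2 + 245x^2y - 70xy + 90y^3 + 315xy^2 - 90y^2    [distributive law]
= -489xy - 246x^2 + 132x - 188y^2 + 114y - 16 + 225x^2y - 70x^3 + 385xy^2 + 90y^3    [combine like terms]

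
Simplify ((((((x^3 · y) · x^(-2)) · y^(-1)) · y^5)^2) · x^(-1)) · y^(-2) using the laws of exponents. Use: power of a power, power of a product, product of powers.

xy^8

((((((x^3 · y) · x^(-2)) · y^(-1)) · y^5)^2) · x^(-1)) · y^(-2)
= ((((((x^3 · y) · x^(-2)) · y^(-1))^2) · ((y^5)^2)) · x^(-1)) · y^(-2)    [power of a product]
= ((((((x^3 · y) · x^(-2))^2) · ((y^(-1))^2)) · ((y^5)^2)) · x^(-1)) · y^(-2)    [power of a product]
= ((((((x^3 · y)^2) · ((x^(-2))^2)) · ((y^(-1))^2)) · ((y^5)^2)) · x^(-1)) · y^(-2)    [power of a product]
= (((((((x^3)^2) · (y^2)) · ((x^(-2))^2)) · ((y^(-1))^2)) · ((y^5)^2)) · x^(-1)) · y^(-2)    [power of a product]
= (((((x^6 · (y^2)) · ((x^(-2))^2)) · ((y^(-1))^2)) · ((y^5)^2)) · x^(-1)) · y^(-2)    [power of a power]
= (((((x^6 · y^2) · x^(-4)) · ((y^(-1))^2)) · ((y^5)^2)) · x^(-1)) · y^(-2)    [power of a power]
= (((((x^6 · y^2) · x^(-4)) · y^(-2)) · ((y^5)^2)) · x^(-1)) · y^(-2)    [power of a power]
= (((((x^6 · y^2) · x^(-4)) · y^(-2)) · y^10) · x^(-1)) · y^(-2)    [power of a power]
= xy^8    [product of powers]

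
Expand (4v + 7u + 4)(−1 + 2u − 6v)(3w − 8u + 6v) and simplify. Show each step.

−84vw + 230uv − 168v^2 − 102uvw + 356u^2v − 12uv^2 − 72v^2w − 144v^3 + 3uw − 8u^2 + 42u^2w − 112u^3 − 12w + 32u − 24v

(4v + 7u + 4)(−1 + 2u − 6v)(3w − 8u + 6v)
= (−4v + 8uv − 24v^2 − 7u + 14u^2 − 42uv − 4 + 8u − 24v)(3w − 8u + 6v)    [distributive law]
= (−28v − 34uv − 24v^2 + u + 14u^2 − 4)(3w − 8u + 6v)    [combine like terms]
= −84vw + 224uv − 168v^2 − 102uvw + 272u^2v − 204uv^2 − 72v^2w + 192uv^2 − 144v^3 + 3uw − 8u^2 + 6uv + 42u^2w − 112u^3 + 84u^2v − 12w + 32u − 24v    [distributive law]
= −84vw + 230uv − 168v^2 − 102uvw + 356u^2v − 12uv^2 − 72v^2w − 144v^3 + 3uw − 8u^2 + 42u^2w − 112u^3 − 12w + 32u − 24v    [combine like terms]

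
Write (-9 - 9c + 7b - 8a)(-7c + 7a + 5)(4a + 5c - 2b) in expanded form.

-443ac + 90c^2 + 139bc - 412a^2 + 346ab - 180a - 225c + 90b + 217ac^2 + 315c^3 - 371bc^2 - 308a^2c + 63abc + 98b^2c + 308a^2b - 98ab^2 - 70b^2 - 224a^3

(-9 - 9c + 7b - 8a)(-7c + 7a + 5)(4a + 5c - 2b)
= (63c - 63a - 45 + 63c^2 - 63ac - 45c - 49bc + 49ab + 35b + 56ac - 56a^2 - 40a)(4a + 5c - 2b)    [distributive law]
= (18c - 103a - 45 + 63c^2 - 7ac - 49bc + 49ab + 35b - 56a^2)(4a + 5c - 2b)    [combine like terms]
= 72ac + 90c^2 - 36bc - 412a^2 - 515ac + 206ab - 180a - 225c + 90b + 252ac^2 + 315c^3 - 126bc^2 - 28a^2c - 35ac^2 + 14abc - 196abc - 245bc^2 + 98b^2c + 196a^2b + 245abc - 98ab^2 + 140ab + 175bc - 70b^2 - 224a^3 - 280a^2c + 112a^2b    [distributive law]
= -443ac + 90c^2 + 139bc - 412a^2 + 346ab - 180a - 225c + 90b + 217ac^2 + 315c^3 - 371bc^2 - 308a^2c + 63abc + 98b^2c + 308a^2b - 98ab^2 - 70b^2 - 224a^3    [combine like terms]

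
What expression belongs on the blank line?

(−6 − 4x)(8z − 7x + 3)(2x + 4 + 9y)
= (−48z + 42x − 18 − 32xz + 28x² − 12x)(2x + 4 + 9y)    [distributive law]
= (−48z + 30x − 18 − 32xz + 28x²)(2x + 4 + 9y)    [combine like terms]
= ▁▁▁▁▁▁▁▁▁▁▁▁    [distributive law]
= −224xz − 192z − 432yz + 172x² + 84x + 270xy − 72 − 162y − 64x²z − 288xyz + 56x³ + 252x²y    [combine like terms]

Applying distributive law to the line above:

−96xz − 192z − 432yz + 60x² + 120x + 270xy − 36x − 72 − 162y − 64x²z − 128xz − 288xyz + 56x³ + 112x² + 252x²y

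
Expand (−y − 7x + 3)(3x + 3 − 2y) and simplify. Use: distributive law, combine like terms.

11xy − 9y + 2y^2 − 21x^2 − 12x + 9

(−y − 7x + 3)(3x + 3 − 2y)
= −3xy − 3y + 2y^2 − 21x^2 − 21x + 14xy + 9x + 9 − 6y    [distributive law]
= 11xy − 9y + 2y^2 − 21x^2 − 12x + 9    [combine like terms]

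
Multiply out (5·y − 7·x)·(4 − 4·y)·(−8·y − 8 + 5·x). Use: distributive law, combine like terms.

−160·y + 100·x·y + 160·y³ − 324·x·y² + 224·x − 140·x² + 140·x²·y

(5·y − 7·x)·(4 − 4·y)·(−8·y − 8 + 5·x)
= (20·y − 20·y² − 28·x + 28·x·y)·(−8·y − 8 + 5·x)    [distributive law]
= −160·y² − 160·y + 100·x·y + 160·y³ + 160·y² − 100·x·y² + 224·x·y + 224·x − 140·x² − 224·x·y² − 224·x·y + 140·x²·y    [distributive law]
= −160·y + 100·x·y + 160·y³ − 324·x·y² + 224·x − 140·x² + 140·x²·y    [combine like terms]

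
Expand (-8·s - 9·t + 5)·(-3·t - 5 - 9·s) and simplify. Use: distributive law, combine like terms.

105·s·t - 5·s + 72·s^2 + 27·t^2 + 30·t - 25

(-8·s - 9·t + 5)·(-3·t - 5 - 9·s)
= 24·s·t + 40·s + 72·s^2 + 27·t^2 + 45·t + 81·s·t - 15·t - 25 - 45·s    [distributive law]
= 105·s·t - 5·s + 72·s^2 + 27·t^2 + 30·t - 25    [combine like terms]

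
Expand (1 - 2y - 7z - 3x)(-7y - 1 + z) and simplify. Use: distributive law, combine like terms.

-5y - 1 + 8z + 14y^2 + 47yz - 7z^2 + 21xy + 3x - 3xz

(1 - 2y - 7z - 3x)(-7y - 1 + z)
= -7y - 1 + z + 14y^2 + 2y - 2yz + 49yz + 7z - 7z^2 + 21xy + 3x - 3xz    [distributive law]
= -5y - 1 + 8z + 14y^2 + 47yz - 7z^2 + 21xy + 3x - 3xz    [combine like terms]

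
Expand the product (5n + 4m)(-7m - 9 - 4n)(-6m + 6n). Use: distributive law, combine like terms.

138m^2n - 186mn^2 + 54mn - 270n^2 - 120n^3 + 168m^3 + 216m^2

(5n + 4m)(-7m - 9 - 4n)(-6m + 6n)
= (-35mn - 45n - 20n^2 - 28m^2 - 36m - 16mn)(-6m + 6n)    [distributive law]
= (-51mn - 45n - 20n^2 - 28m^2 - 36m)(-6m + 6n)    [combine like terms]
= 306m^2n - 306mn^2 + 270mn - 270n^2 + 120mn^2 - 120n^3 + 168m^3 - 168m^2n + 216m^2 - 216mn    [distributive law]
= 138m^2n - 186mn^2 + 54mn - 270n^2 - 120n^3 + 168m^3 + 216m^2    [combine like terms]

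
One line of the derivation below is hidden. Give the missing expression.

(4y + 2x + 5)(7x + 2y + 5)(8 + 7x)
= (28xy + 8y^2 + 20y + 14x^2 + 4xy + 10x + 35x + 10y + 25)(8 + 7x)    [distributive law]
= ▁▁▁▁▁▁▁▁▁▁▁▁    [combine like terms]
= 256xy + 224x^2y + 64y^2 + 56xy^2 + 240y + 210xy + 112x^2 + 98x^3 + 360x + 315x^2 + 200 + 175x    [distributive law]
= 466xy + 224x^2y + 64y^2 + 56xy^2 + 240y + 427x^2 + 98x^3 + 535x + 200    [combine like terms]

By combine like terms:

(32xy + 8y^2 + 30y + 14x^2 + 45x + 25)(8 + 7x)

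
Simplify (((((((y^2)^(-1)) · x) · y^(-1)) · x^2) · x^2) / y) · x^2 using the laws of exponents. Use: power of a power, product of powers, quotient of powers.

(((((((y^2)^(-1)) · x) · y^(-1)) · x^2) · x^2) / y) · x^2
= (((((y^(-2) · x) · y^(-1)) · x^2) · x^2) / y) · x^2    [power of a power]
= x^7y^(-4)    [quotient of powers; product of powers]

x^7y^(-4)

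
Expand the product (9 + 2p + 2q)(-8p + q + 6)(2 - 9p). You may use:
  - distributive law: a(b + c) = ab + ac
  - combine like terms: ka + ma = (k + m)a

(9 + 2p + 2q)(-8p + q + 6)(2 - 9p)
= (-72p + 9q + 54 - 16p^2 + 2pq + 12p - 16pq + 2q^2 + 12q)(2 - 9p)    [distributive law]
= (-60p + 21q + 54 - 16p^2 - 14pq + 2q^2)(2 - 9p)    [combine like terms]
= -120p + 540p^2 + 42q - 189pq + 108 - 486p - 32p^2 + 144p^3 - 28pq + 126p^2q + 4q^2 - 18pq^2    [distributive law]
= -606p + 508p^2 + 42q - 217pq + 108 + 144p^3 + 126p^2q + 4q^2 - 18pq^2    [combine like terms]

-606p + 508p^2 + 42q - 217pq + 108 + 144p^3 + 126p^2q + 4q^2 - 18pq^2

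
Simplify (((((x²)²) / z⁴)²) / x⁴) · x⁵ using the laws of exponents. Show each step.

(((((x²)²) / z⁴)²) / x⁴) · x⁵
= (((((x²)²)²) / ((z⁴)²)) / x⁴) · x⁵    [power of a quotient]
= ((((x²)⁴) / ((z⁴)²)) / x⁴) · x⁵    [power of a power]
= ((x⁸ / ((z⁴)²)) / x⁴) · x⁵    [power of a power]
= ((x⁸ / z⁸) / x⁴) · x⁵    [power of a power]
= x⁹·z⁻⁸    [quotient of powers; product of powers]

x⁹·z⁻⁸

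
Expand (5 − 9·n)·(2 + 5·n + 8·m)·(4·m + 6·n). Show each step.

(5 − 9·n)·(2 + 5·n + 8·m)·(4·m + 6·n)
= (10 + 25·n + 40·m − 18·n − 45·n^2 − 72·m·n)·(4·m + 6·n)    [distributive law]
= (10 + 7·n + 40·m − 45·n^2 − 72·m·n)·(4·m + 6·n)    [combine like terms]
= 40·m + 60·n + 28·m·n + 42·n^2 + 160·m^2 + 240·m·n − 180·m·n^2 − 270·n^3 − 288·m^2·n − 432·m·n^2    [distributive law]
= 40·m + 60·n + 268·m·n + 42·n^2 + 160·m^2 − 612·m·n^2 − 270·n^3 − 288·m^2·n    [combine like terms]

40·m + 60·n + 268·m·n + 42·n^2 + 160·m^2 − 612·m·n^2 − 270·n^3 − 288·m^2·n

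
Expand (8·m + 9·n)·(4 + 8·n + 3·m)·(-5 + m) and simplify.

-160·m - 88·m² - 419·m·n + 91·m²·n + 24·m³ - 180·n - 360·n² + 72·m·n²

(8·m + 9·n)·(4 + 8·n + 3·m)·(-5 + m)
= (32·m + 64·m·n + 24·m² + 36·n + 72·n² + 27·m·n)·(-5 + m)    [distributive law]
= (32·m + 91·m·n + 24·m² + 36·n + 72·n²)·(-5 + m)    [combine like terms]
= -160·m + 32·m² - 455·m·n + 91·m²·n - 120·m² + 24·m³ - 180·n + 36·m·n - 360·n² + 72·m·n²    [distributive law]
= -160·m - 88·m² - 419·m·n + 91·m²·n + 24·m³ - 180·n - 360·n² + 72·m·n²    [combine like terms]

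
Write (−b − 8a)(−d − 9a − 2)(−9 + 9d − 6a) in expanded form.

(−b − 8a)(−d − 9a − 2)(−9 + 9d − 6a)
= (bd + 9ab + 2b + 8ad + 72a² + 16a)(−9 + 9d − 6a)    [distributive law]
= −9bd + 9bd² − 6abd − 81ab + 81abd − 54a²b − 18b + 18bd − 12ab − 72ad + 72ad² − 48a²d − 648a² + 648a²d − 432a³ − 144a + 144ad − 96a²    [distributive law]
= 9bd + 9bd² + 75abd − 93ab − 54a²b − 18b + 72ad + 72ad² + 600a²d − 744a² − 432a³ − 144a    [combine like terms]

9bd + 9bd² + 75abd − 93ab − 54a²b − 18b + 72ad + 72ad² + 600a²d − 744a² − 432a³ − 144a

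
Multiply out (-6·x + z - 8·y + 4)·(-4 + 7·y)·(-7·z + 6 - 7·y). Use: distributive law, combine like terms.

-168·x·z + 144·x - 420·x·y + 294·x·y·z + 294·x·y^2 + 28·z^2 + 88·z - 350·y·z - 49·y·z^2 + 343·y^2·z + 472·y - 756·y^2 + 392·y^3 - 96

(-6·x + z - 8·y + 4)·(-4 + 7·y)·(-7·z + 6 - 7·y)
= (24·x - 42·x·y - 4·z + 7·y·z + 32·y - 56·y^2 - 16 + 28·y)·(-7·z + 6 - 7·y)    [distributive law]
= (24·x - 42·x·y - 4·z + 7·y·z + 60·y - 56·y^2 - 16)·(-7·z + 6 - 7·y)    [combine like terms]
= -168·x·z + 144·x - 168·x·y + 294·x·y·z - 252·x·y + 294·x·y^2 + 28·z^2 - 24·z + 28·y·z - 49·y·z^2 + 42·y·z - 49·y^2·z - 420·y·z + 360·y - 420·y^2 + 392·y^2·z - 336·y^2 + 392·y^3 + 112·z - 96 + 112·y    [distributive law]
= -168·x·z + 144·x - 420·x·y + 294·x·y·z + 294·x·y^2 + 28·z^2 + 88·z - 350·y·z - 49·y·z^2 + 343·y^2·z + 472·y - 756·y^2 + 392·y^3 - 96    [combine like terms]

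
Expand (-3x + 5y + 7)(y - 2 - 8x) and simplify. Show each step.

(-3x + 5y + 7)(y - 2 - 8x)
= -3xy + 6x + 24x^2 + 5y^2 - 10y - 40xy + 7y - 14 - 56x    [distributive law]
= -43xy - 50x + 24x^2 + 5y^2 - 3y - 14    [combine like terms]

-43xy - 50x + 24x^2 + 5y^2 - 3y - 14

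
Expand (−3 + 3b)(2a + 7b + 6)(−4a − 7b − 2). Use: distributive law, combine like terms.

(−3 + 3b)(2a + 7b + 6)(−4a − 7b − 2)
= (−6a − 21b − 18 + 6ab + 21b² + 18b)(−4a − 7b − 2)    [distributive law]
= (−6a − 3b − 18 + 6ab + 21b²)(−4a − 7b − 2)    [combine like terms]
= 24a² + 42ab + 12a + 12ab + 21b² + 6b + 72a + 126b + 36 − 24a²b − 42ab² − 12ab − 84ab² − 147b³ − 42b²    [distributive law]
= 24a² + 42ab + 84a − 21b² + 132b + 36 − 24a²b − 126ab² − 147b³    [combine like terms]

24a² + 42ab + 84a − 21b² + 132b + 36 − 24a²b − 126ab² − 147b³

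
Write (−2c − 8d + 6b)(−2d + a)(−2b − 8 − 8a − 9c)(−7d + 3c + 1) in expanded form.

−796bcd^2 + 300bc^2d + 388bcd − 304cd^2 − 132c^2d − 32cd − 664acd^2 − 6ac^2d + 120acd − 180c^2d^2 − 108c^3d + 686abcd − 150abc^2 − 194abc + 66ac^2 + 16ac + 80a^2cd + 48a^2c^2 + 16a^2c + 54ac^3 + 224bd^3 − 704bd^2 + 896d^3 − 128d^2 + 896ad^3 − 576ad^2 + 1008cd^3 − 784abd^2 + 448abd + 64ad − 448a^2d^2 + 64a^2d − 168b^2d^2 + 72b^2cd + 24b^2d + 96bd + 84ab^2d − 36ab^2c − 12ab^2 − 48ab + 336a^2bd − 144a^2bc − 48a^2b

(−2c − 8d + 6b)(−2d + a)(−2b − 8 − 8a − 9c)(−7d + 3c + 1)
= (4cd − 2ac + 16d^2 − 8ad − 12bd + 6ab)(−2b − 8 − 8a − 9c)(−7d + 3c + 1)    [distributive law]
= (−8bcd − 32cd − 32acd − 36c^2d + 4abc + 16ac + 16a^2c + 18ac^2 − 32bd^2 − 128d^2 − 128ad^2 − 144cd^2 + 16abd + 64ad + 64a^2d + 72acd + 24b^2d + 96bd + 96abd + 108bcd − 12ab^2 − 48ab − 48a^2b − 54abc)(−7d + 3c + 1)    [distributive law]
= (100bcd − 32cd + 40acd − 36c^2d − 50abc + 16ac + 16a^2c + 18ac^2 − 32bd^2 − 128d^2 − 128ad^2 − 144cd^2 + 112abd + 64ad + 64a^2d + 24b^2d + 96bd − 12ab^2 − 48ab − 48a^2b)(−7d + 3c + 1)    [combine like terms]
= −700bcd^2 + 300bc^2d + 100bcd + 224cd^2 − 96c^2d − 32cd − 280acd^2 + 120ac^2d + 40acd + 252c^2d^2 − 108c^3d − 36c^2d + 350abcd − 150abc^2 − 50abc − 112acd + 48ac^2 + 16ac − 112a^2cd + 48a^2c^2 + 16a^2c − 126ac^2d + 54ac^3 + 18ac^2 + 224bd^3 − 96bcd^2 − 32bd^2 + 896d^3 − 384cd^2 − 128d^2 + 896ad^3 − 384acd^2 − 128ad^2 + 1008cd^3 − 432c^2d^2 − 144cd^2 − 784abd^2 + 336abcd + 112abd − 448ad^2 + 192acd + 64ad − 448a^2d^2 + 192a^2cd + 64a^2d − 168b^2d^2 + 72b^2cd + 24b^2d − 672bd^2 + 288bcd + 96bd + 84ab^2d − 36ab^2c − 12ab^2 + 336abd − 144abc − 48ab + 336a^2bd − 144a^2bc − 48a^2b    [distributive law]
= −796bcd^2 + 300bc^2d + 388bcd − 304cd^2 − 132c^2d − 32cd − 664acd^2 − 6ac^2d + 120acd − 180c^2d^2 − 108c^3d + 686abcd − 150abc^2 − 194abc + 66ac^2 + 16ac + 80a^2cd + 48a^2c^2 + 16a^2c + 54ac^3 + 224bd^3 − 704bd^2 + 896d^3 − 128d^2 + 896ad^3 − 576ad^2 + 1008cd^3 − 784abd^2 + 448abd + 64ad − 448a^2d^2 + 64a^2d − 168b^2d^2 + 72b^2cd + 24b^2d + 96bd + 84ab^2d − 36ab^2c − 12ab^2 − 48ab + 336a^2bd − 144a^2bc − 48a^2b    [combine like terms]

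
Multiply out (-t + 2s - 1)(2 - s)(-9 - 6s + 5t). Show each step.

8t + 28st - 10t^2 - 16s^2t + 5st^2 - 33s - 12s^2 + 12s^3 + 18

(-t + 2s - 1)(2 - s)(-9 - 6s + 5t)
= (-2t + st + 4s - 2s^2 - 2 + s)(-9 - 6s + 5t)    [distributive law]
= (-2t + st + 5s - 2s^2 - 2)(-9 - 6s + 5t)    [combine like terms]
= 18t + 12st - 10t^2 - 9st - 6s^2t + 5st^2 - 45s - 30s^2 + 25st + 18s^2 + 12s^3 - 10s^2t + 18 + 12s - 10t    [distributive law]
= 8t + 28st - 10t^2 - 16s^2t + 5st^2 - 33s - 12s^2 + 12s^3 + 18    [combine like terms]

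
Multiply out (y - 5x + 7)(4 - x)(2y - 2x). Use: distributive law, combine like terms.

8y^2 - 62xy - 2xy^2 + 12x^2y + 54x^2 - 10x^3 + 56y - 56x

(y - 5x + 7)(4 - x)(2y - 2x)
= (4y - xy - 20x + 5x^2 + 28 - 7x)(2y - 2x)    [distributive law]
= (4y - xy - 27x + 5x^2 + 28)(2y - 2x)    [combine like terms]
= 8y^2 - 8xy - 2xy^2 + 2x^2y - 54xy + 54x^2 + 10x^2y - 10x^3 + 56y - 56x    [distributive law]
= 8y^2 - 62xy - 2xy^2 + 12x^2y + 54x^2 - 10x^3 + 56y - 56x    [combine like terms]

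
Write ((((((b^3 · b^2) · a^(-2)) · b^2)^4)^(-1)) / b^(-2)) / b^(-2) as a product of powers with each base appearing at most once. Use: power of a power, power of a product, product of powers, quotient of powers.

a^8·b^(-24)

((((((b^3 · b^2) · a^(-2)) · b^2)^4)^(-1)) / b^(-2)) / b^(-2)
= (((((b^3 · b^2) · a^(-2)) · b^2)^(-4)) / b^(-2)) / b^(-2)    [power of a power]
= (((((b^3 · b^2) · a^(-2))^(-4)) · ((b^2)^(-4))) / b^(-2)) / b^(-2)    [power of a product]
= (((((b^3 · b^2)^(-4)) · ((a^(-2))^(-4))) · ((b^2)^(-4))) / b^(-2)) / b^(-2)    [power of a product]
= ((((((b^3)^(-4)) · ((b^2)^(-4))) · ((a^(-2))^(-4))) · ((b^2)^(-4))) / b^(-2)) / b^(-2)    [power of a product]
= ((((b^(-12) · ((b^2)^(-4))) · ((a^(-2))^(-4))) · ((b^2)^(-4))) / b^(-2)) / b^(-2)    [power of a power]
= ((((b^(-12) · b^(-8)) · ((a^(-2))^(-4))) · ((b^2)^(-4))) / b^(-2)) / b^(-2)    [power of a power]
= (((b^(-20) · ((a^(-2))^(-4))) · ((b^2)^(-4))) / b^(-2)) / b^(-2)    [product of powers]
= (((b^(-20) · a^8) · ((b^2)^(-4))) / b^(-2)) / b^(-2)    [power of a power]
= (((b^(-20) · a^8) · b^(-8)) / b^(-2)) / b^(-2)    [power of a power]
= a^8·b^(-24)    [quotient of powers; product of powers]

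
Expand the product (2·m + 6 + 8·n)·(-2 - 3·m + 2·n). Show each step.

(2·m + 6 + 8·n)·(-2 - 3·m + 2·n)
= -4·m - 6·m^2 + 4·m·n - 12 - 18·m + 12·n - 16·n - 24·m·n + 16·n^2    [distributive law]
= -22·m - 6·m^2 - 20·m·n - 12 - 4·n + 16·n^2    [combine like terms]

-22·m - 6·m^2 - 20·m·n - 12 - 4·n + 16·n^2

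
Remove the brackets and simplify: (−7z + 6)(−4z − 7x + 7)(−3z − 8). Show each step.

(−7z + 6)(−4z − 7x + 7)(−3z − 8)
= (28z² + 49xz − 49z − 24z − 42x + 42)(−3z − 8)    [distributive law]
= (28z² + 49xz − 73z − 42x + 42)(−3z − 8)    [combine like terms]
= −84z³ − 224z² − 147xz² − 392xz + 219z² + 584z + 126xz + 336x − 126z − 336    [distributive law]
= −84z³ − 5z² − 147xz² − 266xz + 458z + 336x − 336    [combine like terms]

−84z³ − 5z² − 147xz² − 266xz + 458z + 336x − 336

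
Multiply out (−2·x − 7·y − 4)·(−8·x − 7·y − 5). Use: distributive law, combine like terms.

16·x^2 + 70·x·y + 42·x + 49·y^2 + 63·y + 20

(−2·x − 7·y − 4)·(−8·x − 7·y − 5)
= 16·x^2 + 14·x·y + 10·x + 56·x·y + 49·y^2 + 35·y + 32·x + 28·y + 20    [distributive law]
= 16·x^2 + 70·x·y + 42·x + 49·y^2 + 63·y + 20    [combine like terms]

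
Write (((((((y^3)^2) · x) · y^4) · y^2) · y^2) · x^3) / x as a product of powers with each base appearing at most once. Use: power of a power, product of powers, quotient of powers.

x^3y^14

(((((((y^3)^2) · x) · y^4) · y^2) · y^2) · x^3) / x
= (((((y^6 · x) · y^4) · y^2) · y^2) · x^3) / x    [power of a power]
= x^3y^14    [quotient of powers; product of powers]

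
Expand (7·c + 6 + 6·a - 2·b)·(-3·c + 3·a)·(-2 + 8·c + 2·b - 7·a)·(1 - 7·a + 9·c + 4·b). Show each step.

(7·c + 6 + 6·a - 2·b)·(-3·c + 3·a)·(-2 + 8·c + 2·b - 7·a)·(1 - 7·a + 9·c + 4·b)
= (-21·c^2 + 21·a·c - 18·c + 18·a - 18·a·c + 18·a^2 + 6·b·c - 6·a·b)·(-2 + 8·c + 2·b - 7·a)·(1 - 7·a + 9·c + 4·b)    [distributive law]
= (-21·c^2 + 3·a·c - 18·c + 18·a + 18·a^2 + 6·b·c - 6·a·b)·(-2 + 8·c + 2·b - 7·a)·(1 - 7·a + 9·c + 4·b)    [combine like terms]
= (42·c^2 - 168·c^3 - 42·b·c^2 + 147·a·c^2 - 6·a·c + 24·a·c^2 + 6·a·b·c - 21·a^2·c + 36·c - 144·c^2 - 36·b·c + 126·a·c - 36·a + 144·a·c + 36·a·b - 126·a^2 - 36·a^2 + 144·a^2·c + 36·a^2·b - 126·a^3 - 12·b·c + 48·b·c^2 + 12·b^2·c - 42·a·b·c + 12·a·b - 48·a·b·c - 12·a·b^2 + 42·a^2·b)·(1 - 7·a + 9·c + 4·b)    [distributive law]
= (-102·c^2 - 168·c^3 + 6·b·c^2 + 171·a·c^2 + 264·a·c - 84·a·b·c + 123·a^2·c + 36·c - 48·b·c - 36·a + 48·a·b - 162·a^2 + 78·a^2·b - 126·a^3 + 12·b^2·c - 12·a·b^2)·(1 - 7·a + 9·c + 4·b)    [combine like terms]
= -102·c^2 + 714·a·c^2 - 918·c^3 - 408·b·c^2 - 168·c^3 + 1176·a·c^3 - 1512·c^4 - 672·b·c^3 + 6·b·c^2 - 42·a·b·c^2 + 54·b·c^3 + 24·b^2·c^2 + 171·a·c^2 - 1197·a^2·c^2 + 1539·a·c^3 + 684·a·b·c^2 + 264·a·c - 1848·a^2·c + 2376·a·c^2 + 1056·a·b·c - 84·a·b·c + 588·a^2·b·c - 756·a·b·c^2 - 336·a·b^2·c + 123·a^2·c - 861·a^3·c + 1107·a^2·c^2 + 492·a^2·b·c + 36·c - 252·a·c + 324·c^2 + 144·b·c - 48·b·c + 336·a·b·c - 432·b·c^2 - 192·b^2·c - 36·a + 252·a^2 - 324·a·c - 144·a·b + 48·a·b - 336·a^2·b + 432·a·b·c + 192·a·b^2 - 162·a^2 + 1134·a^3 - 1458·a^2·c - 648·a^2·b + 78·a^2·b - 546·a^3·b + 702·a^2·b·c + 312·a^2·b^2 - 126·a^3 + 882·a^4 - 1134·a^3·c - 504·a^3·b + 12·b^2·c - 84·a·b^2·c + 108·b^2·c^2 + 48·b^3·c - 12·a·b^2 + 84·a^2·b^2 - 108·a·b^2·c - 48·a·b^3    [distributive law]
= 222·c^2 + 3261·a·c^2 - 1086·c^3 - 834·b·c^2 + 2715·a·c^3 - 1512·c^4 - 618·b·c^3 - 114·a·b·c^2 + 132·b^2·c^2 - 90·a^2·c^2 - 312·a·c - 3183·a^2·c + 1740·a·b·c + 1782·a^2·b·c - 528·a·b^2·c - 1995·a^3·c + 36·c + 96·b·c - 180·b^2·c - 36·a + 90·a^2 - 96·a·b - 906·a^2·b + 180·a·b^2 + 1008·a^3 - 1050·a^3·b + 396·a^2·b^2 + 882·a^4 + 48·b^3·c - 48·a·b^3    [combine like terms]

222·c^2 + 3261·a·c^2 - 1086·c^3 - 834·b·c^2 + 2715·a·c^3 - 1512·c^4 - 618·b·c^3 - 114·a·b·c^2 + 132·b^2·c^2 - 90·a^2·c^2 - 312·a·c - 3183·a^2·c + 1740·a·b·c + 1782·a^2·b·c - 528·a·b^2·c - 1995·a^3·c + 36·c + 96·b·c - 180·b^2·c - 36·a + 90·a^2 - 96·a·b - 906·a^2·b + 180·a·b^2 + 1008·a^3 - 1050·a^3·b + 396·a^2·b^2 + 882·a^4 + 48·b^3·c - 48·a·b^3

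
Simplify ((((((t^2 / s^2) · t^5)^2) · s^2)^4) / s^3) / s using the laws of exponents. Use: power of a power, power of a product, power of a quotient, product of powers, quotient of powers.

((((((t^2 / s^2) · t^5)^2) · s^2)^4) / s^3) / s
= ((((((t^2 / s^2) · t^5)^2)^4) · ((s^2)^4)) / s^3) / s    [power of a product]
= (((((t^2 / s^2) · t^5)^8) · ((s^2)^4)) / s^3) / s    [power of a power]
= (((((t^2 / s^2)^8) · ((t^5)^8)) · ((s^2)^4)) / s^3) / s    [power of a product]
= ((((((t^2)^8) / ((s^2)^8)) · ((t^5)^8)) · ((s^2)^4)) / s^3) / s    [power of a quotient]
= ((((t^16 / ((s^2)^8)) · ((t^5)^8)) · ((s^2)^4)) / s^3) / s    [power of a power]
= ((((t^16 / s^16) · ((t^5)^8)) · ((s^2)^4)) / s^3) / s    [power of a power]
= ((((t^16 / s^16) · t^40) · ((s^2)^4)) / s^3) / s    [power of a power]
= ((((t^16 / s^16) · t^40) · s^8) / s^3) / s    [power of a power]
= s^(-12)t^56    [quotient of powers; product of powers]

s^(-12)t^56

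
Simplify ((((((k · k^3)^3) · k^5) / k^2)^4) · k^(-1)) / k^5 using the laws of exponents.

k^54

((((((k · k^3)^3) · k^5) / k^2)^4) · k^(-1)) / k^5
= ((((((k · k^3)^3) · k^5)^4) / ((k^2)^4)) · k^(-1)) / k^5    [power of a quotient]
= ((((((k · k^3)^3)^4) · ((k^5)^4)) / ((k^2)^4)) · k^(-1)) / k^5    [power of a product]
= (((((k · k^3)^12) · ((k^5)^4)) / ((k^2)^4)) · k^(-1)) / k^5    [power of a power]
= (((((k^12) · ((k^3)^12)) · ((k^5)^4)) / ((k^2)^4)) · k^(-1)) / k^5    [power of a product]
= ((((k^12 · k^36) · ((k^5)^4)) / ((k^2)^4)) · k^(-1)) / k^5    [power of a power]
= (((k^48 · ((k^5)^4)) / ((k^2)^4)) · k^(-1)) / k^5    [product of powers]
= (((k^48 · k^20) / ((k^2)^4)) · k^(-1)) / k^5    [power of a power]
= ((k^68 / ((k^2)^4)) · k^(-1)) / k^5    [product of powers]
= ((k^68 / k^8) · k^(-1)) / k^5    [power of a power]
= (k^60 · k^(-1)) / k^5    [quotient of powers]
= k^59 / k^5    [product of powers]
= k^54    [quotient of powers]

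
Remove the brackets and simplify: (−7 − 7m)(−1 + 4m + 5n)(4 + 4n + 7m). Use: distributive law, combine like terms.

28 − 112n − 35m − 469mn − 259m^2 − 140n^2 − 357m^2n − 196m^3 − 140mn^2

(−7 − 7m)(−1 + 4m + 5n)(4 + 4n + 7m)
= (7 − 28m − 35n + 7m − 28m^2 − 35mn)(4 + 4n + 7m)    [distributive law]
= (7 − 21m − 35n − 28m^2 − 35mn)(4 + 4n + 7m)    [combine like terms]
= 28 + 28n + 49m − 84m − 84mn − 147m^2 − 140n − 140n^2 − 245mn − 112m^2 − 112m^2n − 196m^3 − 140mn − 140mn^2 − 245m^2n    [distributive law]
= 28 − 112n − 35m − 469mn − 259m^2 − 140n^2 − 357m^2n − 196m^3 − 140mn^2    [combine like terms]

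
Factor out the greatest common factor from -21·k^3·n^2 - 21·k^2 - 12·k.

-21·k^3·n^2 - 21·k^2 - 12·k
= 3(-7·k^3·n^2 - 7·k^2 - 4·k)    [factor out 3]
= 3·k(-7·k^2·n^2 - 7·k - 4)    [factor out k]

3·k(-7·k^2·n^2 - 7·k - 4)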